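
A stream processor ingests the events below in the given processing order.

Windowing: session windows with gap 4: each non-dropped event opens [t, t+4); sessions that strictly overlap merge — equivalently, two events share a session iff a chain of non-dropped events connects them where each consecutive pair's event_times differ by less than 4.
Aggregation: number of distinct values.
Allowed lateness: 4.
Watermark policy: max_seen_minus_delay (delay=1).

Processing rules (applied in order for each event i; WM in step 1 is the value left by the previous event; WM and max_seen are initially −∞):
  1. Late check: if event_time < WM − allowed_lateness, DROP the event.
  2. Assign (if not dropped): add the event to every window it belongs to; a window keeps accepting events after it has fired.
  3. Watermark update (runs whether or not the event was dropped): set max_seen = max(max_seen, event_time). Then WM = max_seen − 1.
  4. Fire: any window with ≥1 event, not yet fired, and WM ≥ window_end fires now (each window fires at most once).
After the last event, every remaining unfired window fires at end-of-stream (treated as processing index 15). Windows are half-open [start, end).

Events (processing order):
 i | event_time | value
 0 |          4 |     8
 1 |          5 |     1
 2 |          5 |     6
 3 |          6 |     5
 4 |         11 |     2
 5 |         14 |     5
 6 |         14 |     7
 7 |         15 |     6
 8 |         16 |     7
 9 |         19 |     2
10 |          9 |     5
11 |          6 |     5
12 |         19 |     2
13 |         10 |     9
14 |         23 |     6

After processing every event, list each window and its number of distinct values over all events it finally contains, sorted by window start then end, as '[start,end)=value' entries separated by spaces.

[4,10)=4 [11,23)=4 [23,27)=1

i=0 t=4 v=8: → [4,8); WM=3
i=1 t=5 v=1: → [4,9); WM=4
i=2 t=5 v=6: → [4,9); WM=4
i=3 t=6 v=5: → [4,10); WM=5
i=4 t=11 v=2: → [11,15); WM=10
i=5 t=14 v=5: → [11,18); WM=13
i=6 t=14 v=7: → [11,18); WM=13
i=7 t=15 v=6: → [11,19); WM=14
i=8 t=16 v=7: → [11,20); WM=15
i=9 t=19 v=2: → [11,23); WM=18
i=10 t=9 v=5: DROP (t<18-4); WM=18
i=11 t=6 v=5: DROP (t<18-4); WM=18
i=12 t=19 v=2: → [11,23); WM=18
i=13 t=10 v=9: DROP (t<18-4); WM=18
i=14 t=23 v=6: → [23,27); WM=22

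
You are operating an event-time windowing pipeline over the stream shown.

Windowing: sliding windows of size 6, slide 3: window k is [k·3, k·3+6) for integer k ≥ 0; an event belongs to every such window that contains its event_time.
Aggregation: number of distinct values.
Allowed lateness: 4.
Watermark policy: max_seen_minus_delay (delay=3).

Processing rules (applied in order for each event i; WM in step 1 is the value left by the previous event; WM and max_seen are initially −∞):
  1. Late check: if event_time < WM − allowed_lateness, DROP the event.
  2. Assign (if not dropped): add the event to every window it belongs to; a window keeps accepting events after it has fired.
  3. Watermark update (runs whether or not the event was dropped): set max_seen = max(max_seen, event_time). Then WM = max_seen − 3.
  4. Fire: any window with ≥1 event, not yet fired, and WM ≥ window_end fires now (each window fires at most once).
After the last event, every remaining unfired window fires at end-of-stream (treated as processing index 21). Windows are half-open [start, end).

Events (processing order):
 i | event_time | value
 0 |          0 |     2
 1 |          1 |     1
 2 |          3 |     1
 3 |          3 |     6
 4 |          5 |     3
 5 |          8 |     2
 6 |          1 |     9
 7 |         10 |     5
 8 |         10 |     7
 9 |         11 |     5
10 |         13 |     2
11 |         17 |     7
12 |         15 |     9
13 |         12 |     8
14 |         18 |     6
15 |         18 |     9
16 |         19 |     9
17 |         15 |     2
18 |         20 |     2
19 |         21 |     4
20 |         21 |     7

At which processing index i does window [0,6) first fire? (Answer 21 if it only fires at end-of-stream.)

i=0 t=0 v=2: → [0,6); WM=-3
i=1 t=1 v=1: → [0,6); WM=-2
i=2 t=3 v=1: → [3,9),[0,6); WM=0
i=3 t=3 v=6: → [3,9),[0,6); WM=0
i=4 t=5 v=3: → [3,9),[0,6); WM=2
i=5 t=8 v=2: → [6,12),[3,9); WM=5
i=6 t=1 v=9: → [0,6); WM=5
i=7 t=10 v=5: → [9,15),[6,12); WM=7; [0,6) fires=5
i=8 t=10 v=7: → [9,15),[6,12); WM=7
i=9 t=11 v=5: → [9,15),[6,12); WM=8
i=10 t=13 v=2: → [12,18),[9,15); WM=10; [3,9) fires=4
i=11 t=17 v=7: → [15,21),[12,18); WM=14; [6,12) fires=3
i=12 t=15 v=9: → [15,21),[12,18); WM=14
i=13 t=12 v=8: → [12,18),[9,15); WM=14
i=14 t=18 v=6: → [18,24),[15,21); WM=15; [9,15) fires=4
i=15 t=18 v=9: → [18,24),[15,21); WM=15
i=16 t=19 v=9: → [18,24),[15,21); WM=16
i=17 t=15 v=2: → [15,21),[12,18); WM=16
i=18 t=20 v=2: → [18,24),[15,21); WM=17
i=19 t=21 v=4: → [21,27),[18,24); WM=18; [12,18) fires=4
i=20 t=21 v=7: → [21,27),[18,24); WM=18

7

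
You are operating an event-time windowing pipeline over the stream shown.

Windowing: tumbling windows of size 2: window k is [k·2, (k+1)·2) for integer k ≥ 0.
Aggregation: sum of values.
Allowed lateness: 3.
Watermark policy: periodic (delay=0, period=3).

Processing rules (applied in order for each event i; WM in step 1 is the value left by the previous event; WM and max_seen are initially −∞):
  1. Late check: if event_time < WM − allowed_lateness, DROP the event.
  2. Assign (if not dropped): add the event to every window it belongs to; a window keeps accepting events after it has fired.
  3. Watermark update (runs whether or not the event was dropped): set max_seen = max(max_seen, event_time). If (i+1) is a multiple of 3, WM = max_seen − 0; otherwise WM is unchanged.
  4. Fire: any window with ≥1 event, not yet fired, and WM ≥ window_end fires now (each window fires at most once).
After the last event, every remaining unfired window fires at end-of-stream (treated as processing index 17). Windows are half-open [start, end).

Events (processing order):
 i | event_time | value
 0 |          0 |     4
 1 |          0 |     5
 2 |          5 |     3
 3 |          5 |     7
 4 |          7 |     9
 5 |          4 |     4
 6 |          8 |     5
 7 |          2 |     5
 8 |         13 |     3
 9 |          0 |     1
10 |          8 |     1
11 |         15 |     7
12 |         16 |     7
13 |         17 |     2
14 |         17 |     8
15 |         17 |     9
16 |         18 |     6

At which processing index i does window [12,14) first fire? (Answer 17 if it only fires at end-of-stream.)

i=0 t=0 v=4: → [0,2); WM=−∞
i=1 t=0 v=5: → [0,2); WM=−∞
i=2 t=5 v=3: → [4,6); WM=5; [0,2) fires=9
i=3 t=5 v=7: → [4,6); WM=5
i=4 t=7 v=9: → [6,8); WM=5
i=5 t=4 v=4: → [4,6); WM=7; [4,6) fires=14
i=6 t=8 v=5: → [8,10); WM=7
i=7 t=2 v=5: DROP (t<7-3); WM=7
i=8 t=13 v=3: → [12,14); WM=13; [6,8) fires=9 [8,10) fires=5
i=9 t=0 v=1: DROP (t<13-3); WM=13
i=10 t=8 v=1: DROP (t<13-3); WM=13
i=11 t=15 v=7: → [14,16); WM=15; [12,14) fires=3
i=12 t=16 v=7: → [16,18); WM=15
i=13 t=17 v=2: → [16,18); WM=15
i=14 t=17 v=8: → [16,18); WM=17; [14,16) fires=7
i=15 t=17 v=9: → [16,18); WM=17
i=16 t=18 v=6: → [18,20); WM=17

11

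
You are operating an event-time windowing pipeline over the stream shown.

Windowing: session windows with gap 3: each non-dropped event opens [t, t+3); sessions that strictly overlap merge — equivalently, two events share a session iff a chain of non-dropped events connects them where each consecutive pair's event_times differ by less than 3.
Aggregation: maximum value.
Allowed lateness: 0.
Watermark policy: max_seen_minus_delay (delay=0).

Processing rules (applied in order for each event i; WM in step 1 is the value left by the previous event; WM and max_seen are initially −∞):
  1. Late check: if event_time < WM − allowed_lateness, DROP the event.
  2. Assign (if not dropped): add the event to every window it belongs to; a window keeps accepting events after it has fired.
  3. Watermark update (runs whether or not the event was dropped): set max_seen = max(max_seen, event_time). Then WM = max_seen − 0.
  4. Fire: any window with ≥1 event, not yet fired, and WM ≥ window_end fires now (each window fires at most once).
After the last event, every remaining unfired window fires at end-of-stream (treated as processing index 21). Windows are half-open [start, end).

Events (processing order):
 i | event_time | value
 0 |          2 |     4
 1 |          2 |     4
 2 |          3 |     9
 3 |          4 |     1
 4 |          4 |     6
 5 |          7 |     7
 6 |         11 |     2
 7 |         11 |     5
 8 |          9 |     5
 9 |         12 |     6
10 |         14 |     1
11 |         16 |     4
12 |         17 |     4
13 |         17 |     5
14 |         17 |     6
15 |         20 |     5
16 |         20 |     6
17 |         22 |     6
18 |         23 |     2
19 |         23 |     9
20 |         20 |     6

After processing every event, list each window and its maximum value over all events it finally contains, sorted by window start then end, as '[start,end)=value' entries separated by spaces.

[2,7)=9 [7,10)=7 [11,20)=6 [20,26)=9

i=0 t=2 v=4: → [2,5); WM=2
i=1 t=2 v=4: → [2,5); WM=2
i=2 t=3 v=9: → [2,6); WM=3
i=3 t=4 v=1: → [2,7); WM=4
i=4 t=4 v=6: → [2,7); WM=4
i=5 t=7 v=7: → [7,10); WM=7
i=6 t=11 v=2: → [11,14); WM=11
i=7 t=11 v=5: → [11,14); WM=11
i=8 t=9 v=5: DROP (t<11-0); WM=11
i=9 t=12 v=6: → [11,15); WM=12
i=10 t=14 v=1: → [11,17); WM=14
i=11 t=16 v=4: → [11,19); WM=16
i=12 t=17 v=4: → [11,20); WM=17
i=13 t=17 v=5: → [11,20); WM=17
i=14 t=17 v=6: → [11,20); WM=17
i=15 t=20 v=5: → [20,23); WM=20
i=16 t=20 v=6: → [20,23); WM=20
i=17 t=22 v=6: → [20,25); WM=22
i=18 t=23 v=2: → [20,26); WM=23
i=19 t=23 v=9: → [20,26); WM=23
i=20 t=20 v=6: DROP (t<23-0); WM=23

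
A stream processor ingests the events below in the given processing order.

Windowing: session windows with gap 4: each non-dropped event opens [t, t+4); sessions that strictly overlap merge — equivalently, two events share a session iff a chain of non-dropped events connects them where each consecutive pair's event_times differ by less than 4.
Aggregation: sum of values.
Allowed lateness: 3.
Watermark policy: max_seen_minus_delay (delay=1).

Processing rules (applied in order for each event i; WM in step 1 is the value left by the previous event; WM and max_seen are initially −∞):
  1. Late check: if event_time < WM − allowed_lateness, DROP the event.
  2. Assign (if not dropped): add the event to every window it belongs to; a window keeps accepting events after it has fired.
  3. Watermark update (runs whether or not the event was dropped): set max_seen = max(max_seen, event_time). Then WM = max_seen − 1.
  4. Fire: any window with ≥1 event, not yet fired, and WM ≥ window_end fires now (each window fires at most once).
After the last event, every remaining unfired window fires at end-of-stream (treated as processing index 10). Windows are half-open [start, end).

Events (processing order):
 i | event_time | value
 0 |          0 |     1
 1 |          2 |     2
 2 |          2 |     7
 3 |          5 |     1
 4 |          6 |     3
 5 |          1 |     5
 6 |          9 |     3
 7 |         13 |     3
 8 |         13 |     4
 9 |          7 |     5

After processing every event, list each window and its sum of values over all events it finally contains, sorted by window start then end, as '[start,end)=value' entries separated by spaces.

[0,13)=17 [13,17)=7

i=0 t=0 v=1: → [0,4); WM=-1
i=1 t=2 v=2: → [0,6); WM=1
i=2 t=2 v=7: → [0,6); WM=1
i=3 t=5 v=1: → [0,9); WM=4
i=4 t=6 v=3: → [0,10); WM=5
i=5 t=1 v=5: DROP (t<5-3); WM=5
i=6 t=9 v=3: → [0,13); WM=8
i=7 t=13 v=3: → [13,17); WM=12
i=8 t=13 v=4: → [13,17); WM=12
i=9 t=7 v=5: DROP (t<12-3); WM=12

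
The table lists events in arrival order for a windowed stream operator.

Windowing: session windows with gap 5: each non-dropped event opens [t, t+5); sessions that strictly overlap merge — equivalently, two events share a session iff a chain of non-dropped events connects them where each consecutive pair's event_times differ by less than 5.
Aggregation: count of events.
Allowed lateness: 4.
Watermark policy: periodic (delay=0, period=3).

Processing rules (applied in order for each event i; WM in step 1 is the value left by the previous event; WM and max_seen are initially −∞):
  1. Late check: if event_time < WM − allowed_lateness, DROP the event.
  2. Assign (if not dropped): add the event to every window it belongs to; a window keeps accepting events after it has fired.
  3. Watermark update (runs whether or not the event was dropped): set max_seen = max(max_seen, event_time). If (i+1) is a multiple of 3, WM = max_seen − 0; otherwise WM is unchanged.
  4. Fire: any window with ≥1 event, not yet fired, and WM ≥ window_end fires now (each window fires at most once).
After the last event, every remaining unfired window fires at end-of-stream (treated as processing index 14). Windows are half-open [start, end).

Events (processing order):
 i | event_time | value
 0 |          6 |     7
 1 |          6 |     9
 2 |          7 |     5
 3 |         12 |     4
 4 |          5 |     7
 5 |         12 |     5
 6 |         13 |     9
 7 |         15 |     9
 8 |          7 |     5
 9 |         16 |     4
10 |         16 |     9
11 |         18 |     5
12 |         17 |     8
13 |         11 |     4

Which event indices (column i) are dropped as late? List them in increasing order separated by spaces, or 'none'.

i=0 t=6 v=7: → [6,11); WM=−∞
i=1 t=6 v=9: → [6,11); WM=−∞
i=2 t=7 v=5: → [6,12); WM=7
i=3 t=12 v=4: → [12,17); WM=7
i=4 t=5 v=7: → [5,12); WM=7
i=5 t=12 v=5: → [12,17); WM=12
i=6 t=13 v=9: → [12,18); WM=12
i=7 t=15 v=9: → [12,20); WM=12
i=8 t=7 v=5: DROP (t<12-4); WM=15
i=9 t=16 v=4: → [12,21); WM=15
i=10 t=16 v=9: → [12,21); WM=15
i=11 t=18 v=5: → [12,23); WM=18
i=12 t=17 v=8: → [12,23); WM=18
i=13 t=11 v=4: DROP (t<18-4); WM=18

8 13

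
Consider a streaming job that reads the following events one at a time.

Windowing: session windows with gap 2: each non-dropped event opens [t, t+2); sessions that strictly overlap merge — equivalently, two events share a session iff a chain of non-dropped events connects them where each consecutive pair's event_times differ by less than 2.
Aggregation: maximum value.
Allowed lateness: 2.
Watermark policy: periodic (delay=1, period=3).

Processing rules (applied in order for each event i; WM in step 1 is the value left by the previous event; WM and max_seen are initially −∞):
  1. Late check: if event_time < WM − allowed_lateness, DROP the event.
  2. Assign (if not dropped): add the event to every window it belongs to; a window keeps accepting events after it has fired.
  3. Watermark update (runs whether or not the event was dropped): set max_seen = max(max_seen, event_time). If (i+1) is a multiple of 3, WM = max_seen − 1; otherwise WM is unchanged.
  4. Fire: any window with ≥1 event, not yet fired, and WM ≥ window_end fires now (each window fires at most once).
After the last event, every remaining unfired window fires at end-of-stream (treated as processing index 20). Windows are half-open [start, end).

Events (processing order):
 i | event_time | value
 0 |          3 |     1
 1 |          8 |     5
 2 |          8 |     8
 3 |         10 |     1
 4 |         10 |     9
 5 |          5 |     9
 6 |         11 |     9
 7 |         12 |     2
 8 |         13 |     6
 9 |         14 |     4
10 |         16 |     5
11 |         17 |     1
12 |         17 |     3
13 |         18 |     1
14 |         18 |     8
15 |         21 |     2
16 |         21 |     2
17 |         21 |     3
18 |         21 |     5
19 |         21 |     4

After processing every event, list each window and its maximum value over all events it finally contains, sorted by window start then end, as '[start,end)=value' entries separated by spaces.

i=0 t=3 v=1: → [3,5); WM=−∞
i=1 t=8 v=5: → [8,10); WM=−∞
i=2 t=8 v=8: → [8,10); WM=7
i=3 t=10 v=1: → [10,12); WM=7
i=4 t=10 v=9: → [10,12); WM=7
i=5 t=5 v=9: → [5,7); WM=9
i=6 t=11 v=9: → [10,13); WM=9
i=7 t=12 v=2: → [10,14); WM=9
i=8 t=13 v=6: → [10,15); WM=12
i=9 t=14 v=4: → [10,16); WM=12
i=10 t=16 v=5: → [16,18); WM=12
i=11 t=17 v=1: → [16,19); WM=16
i=12 t=17 v=3: → [16,19); WM=16
i=13 t=18 v=1: → [16,20); WM=16
i=14 t=18 v=8: → [16,20); WM=17
i=15 t=21 v=2: → [21,23); WM=17
i=16 t=21 v=2: → [21,23); WM=17
i=17 t=21 v=3: → [21,23); WM=20
i=18 t=21 v=5: → [21,23); WM=20
i=19 t=21 v=4: → [21,23); WM=20

[3,5)=1 [5,7)=9 [8,10)=8 [10,16)=9 [16,20)=8 [21,23)=5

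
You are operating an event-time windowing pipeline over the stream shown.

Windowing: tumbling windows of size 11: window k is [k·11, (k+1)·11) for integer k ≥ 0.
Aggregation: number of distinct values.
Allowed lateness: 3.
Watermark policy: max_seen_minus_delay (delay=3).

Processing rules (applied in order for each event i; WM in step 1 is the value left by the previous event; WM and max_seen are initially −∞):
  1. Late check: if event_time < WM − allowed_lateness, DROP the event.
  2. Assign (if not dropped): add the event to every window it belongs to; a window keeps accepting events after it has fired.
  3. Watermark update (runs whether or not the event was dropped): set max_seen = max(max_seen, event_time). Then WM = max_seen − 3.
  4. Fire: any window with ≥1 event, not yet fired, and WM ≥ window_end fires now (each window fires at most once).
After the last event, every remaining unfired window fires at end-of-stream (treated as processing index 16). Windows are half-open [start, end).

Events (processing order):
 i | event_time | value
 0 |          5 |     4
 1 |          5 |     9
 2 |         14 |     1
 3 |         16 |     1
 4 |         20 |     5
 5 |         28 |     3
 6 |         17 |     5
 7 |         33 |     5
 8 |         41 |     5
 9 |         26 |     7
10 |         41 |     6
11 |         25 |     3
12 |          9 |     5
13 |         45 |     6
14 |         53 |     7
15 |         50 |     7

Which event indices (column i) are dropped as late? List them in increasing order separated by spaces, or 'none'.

i=0 t=5 v=4: → [0,11); WM=2
i=1 t=5 v=9: → [0,11); WM=2
i=2 t=14 v=1: → [11,22); WM=11; [0,11) fires=2
i=3 t=16 v=1: → [11,22); WM=13
i=4 t=20 v=5: → [11,22); WM=17
i=5 t=28 v=3: → [22,33); WM=25; [11,22) fires=2
i=6 t=17 v=5: DROP (t<25-3); WM=25
i=7 t=33 v=5: → [33,44); WM=30
i=8 t=41 v=5: → [33,44); WM=38; [22,33) fires=1
i=9 t=26 v=7: DROP (t<38-3); WM=38
i=10 t=41 v=6: → [33,44); WM=38
i=11 t=25 v=3: DROP (t<38-3); WM=38
i=12 t=9 v=5: DROP (t<38-3); WM=38
i=13 t=45 v=6: → [44,55); WM=42
i=14 t=53 v=7: → [44,55); WM=50; [33,44) fires=2
i=15 t=50 v=7: → [44,55); WM=50

6 9 11 12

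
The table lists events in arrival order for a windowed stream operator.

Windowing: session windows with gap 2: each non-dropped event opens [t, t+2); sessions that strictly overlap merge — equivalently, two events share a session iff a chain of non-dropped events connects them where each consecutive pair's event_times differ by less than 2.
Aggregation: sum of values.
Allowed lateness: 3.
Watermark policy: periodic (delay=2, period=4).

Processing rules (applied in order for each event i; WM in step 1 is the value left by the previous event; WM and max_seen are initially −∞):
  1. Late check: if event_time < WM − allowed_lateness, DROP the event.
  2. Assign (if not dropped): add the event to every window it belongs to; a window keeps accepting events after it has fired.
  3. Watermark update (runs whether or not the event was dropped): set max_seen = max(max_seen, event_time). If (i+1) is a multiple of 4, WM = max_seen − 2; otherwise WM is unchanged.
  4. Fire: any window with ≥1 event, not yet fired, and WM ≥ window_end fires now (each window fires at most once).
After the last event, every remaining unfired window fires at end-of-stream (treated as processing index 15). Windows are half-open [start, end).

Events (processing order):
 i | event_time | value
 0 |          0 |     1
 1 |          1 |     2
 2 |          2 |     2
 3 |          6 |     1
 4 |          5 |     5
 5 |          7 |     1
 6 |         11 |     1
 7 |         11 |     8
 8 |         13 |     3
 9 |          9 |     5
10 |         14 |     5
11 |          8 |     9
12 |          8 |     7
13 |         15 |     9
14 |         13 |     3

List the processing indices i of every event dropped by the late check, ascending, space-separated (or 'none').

i=0 t=0 v=1: → [0,2); WM=−∞
i=1 t=1 v=2: → [0,3); WM=−∞
i=2 t=2 v=2: → [0,4); WM=−∞
i=3 t=6 v=1: → [6,8); WM=4
i=4 t=5 v=5: → [5,8); WM=4
i=5 t=7 v=1: → [5,9); WM=4
i=6 t=11 v=1: → [11,13); WM=4
i=7 t=11 v=8: → [11,13); WM=9
i=8 t=13 v=3: → [13,15); WM=9
i=9 t=9 v=5: → [9,11); WM=9
i=10 t=14 v=5: → [13,16); WM=9
i=11 t=8 v=9: → [5,11); WM=12
i=12 t=8 v=7: DROP (t<12-3); WM=12
i=13 t=15 v=9: → [13,17); WM=12
i=14 t=13 v=3: → [13,17); WM=12

12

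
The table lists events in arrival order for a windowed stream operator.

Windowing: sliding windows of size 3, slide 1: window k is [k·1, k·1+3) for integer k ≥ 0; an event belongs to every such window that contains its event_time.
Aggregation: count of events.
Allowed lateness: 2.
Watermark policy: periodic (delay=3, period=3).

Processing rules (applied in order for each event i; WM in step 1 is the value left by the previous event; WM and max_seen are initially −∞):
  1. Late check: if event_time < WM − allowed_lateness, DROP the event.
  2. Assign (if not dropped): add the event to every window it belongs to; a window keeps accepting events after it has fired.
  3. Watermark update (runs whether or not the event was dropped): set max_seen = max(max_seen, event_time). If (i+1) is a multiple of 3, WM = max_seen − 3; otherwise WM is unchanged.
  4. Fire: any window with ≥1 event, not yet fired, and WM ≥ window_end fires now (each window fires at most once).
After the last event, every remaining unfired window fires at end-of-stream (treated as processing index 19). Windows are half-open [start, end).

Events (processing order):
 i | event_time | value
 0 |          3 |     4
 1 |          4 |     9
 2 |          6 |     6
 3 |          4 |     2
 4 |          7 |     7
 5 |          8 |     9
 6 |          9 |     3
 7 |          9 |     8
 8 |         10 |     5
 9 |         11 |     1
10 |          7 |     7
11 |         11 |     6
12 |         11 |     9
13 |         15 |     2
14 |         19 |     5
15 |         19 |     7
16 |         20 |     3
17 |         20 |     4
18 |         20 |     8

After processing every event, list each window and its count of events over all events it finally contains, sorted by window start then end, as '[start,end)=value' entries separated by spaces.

i=0 t=3 v=4: → [3,6),[2,5),[1,4); WM=−∞
i=1 t=4 v=9: → [4,7),[3,6),[2,5); WM=−∞
i=2 t=6 v=6: → [6,9),[5,8),[4,7); WM=3
i=3 t=4 v=2: → [4,7),[3,6),[2,5); WM=3
i=4 t=7 v=7: → [7,10),[6,9),[5,8); WM=3
i=5 t=8 v=9: → [8,11),[7,10),[6,9); WM=5; [1,4) fires=1 [2,5) fires=3
i=6 t=9 v=3: → [9,12),[8,11),[7,10); WM=5
i=7 t=9 v=8: → [9,12),[8,11),[7,10); WM=5
i=8 t=10 v=5: → [10,13),[9,12),[8,11); WM=7; [3,6) fires=3 [4,7) fires=3
i=9 t=11 v=1: → [11,14),[10,13),[9,12); WM=7
i=10 t=7 v=7: → [7,10),[6,9),[5,8); WM=7
i=11 t=11 v=6: → [11,14),[10,13),[9,12); WM=8; [5,8) fires=3
i=12 t=11 v=9: → [11,14),[10,13),[9,12); WM=8
i=13 t=15 v=2: → [15,18),[14,17),[13,16); WM=8
i=14 t=19 v=5: → [19,22),[18,21),[17,20); WM=16; [6,9) fires=4 [7,10) fires=5 [8,11) fires=4 [9,12) fires=6 [10,13) fires=4 [11,14) fires=3 [13,16) fires=1
i=15 t=19 v=7: → [19,22),[18,21),[17,20); WM=16
i=16 t=20 v=3: → [20,23),[19,22),[18,21); WM=16
i=17 t=20 v=4: → [20,23),[19,22),[18,21); WM=17; [14,17) fires=1
i=18 t=20 v=8: → [20,23),[19,22),[18,21); WM=17

[1,4)=1 [2,5)=3 [3,6)=3 [4,7)=3 [5,8)=3 [6,9)=4 [7,10)=5 [8,11)=4 [9,12)=6 [10,13)=4 [11,14)=3 [13,16)=1 [14,17)=1 [15,18)=1 [17,20)=2 [18,21)=5 [19,22)=5 [20,23)=3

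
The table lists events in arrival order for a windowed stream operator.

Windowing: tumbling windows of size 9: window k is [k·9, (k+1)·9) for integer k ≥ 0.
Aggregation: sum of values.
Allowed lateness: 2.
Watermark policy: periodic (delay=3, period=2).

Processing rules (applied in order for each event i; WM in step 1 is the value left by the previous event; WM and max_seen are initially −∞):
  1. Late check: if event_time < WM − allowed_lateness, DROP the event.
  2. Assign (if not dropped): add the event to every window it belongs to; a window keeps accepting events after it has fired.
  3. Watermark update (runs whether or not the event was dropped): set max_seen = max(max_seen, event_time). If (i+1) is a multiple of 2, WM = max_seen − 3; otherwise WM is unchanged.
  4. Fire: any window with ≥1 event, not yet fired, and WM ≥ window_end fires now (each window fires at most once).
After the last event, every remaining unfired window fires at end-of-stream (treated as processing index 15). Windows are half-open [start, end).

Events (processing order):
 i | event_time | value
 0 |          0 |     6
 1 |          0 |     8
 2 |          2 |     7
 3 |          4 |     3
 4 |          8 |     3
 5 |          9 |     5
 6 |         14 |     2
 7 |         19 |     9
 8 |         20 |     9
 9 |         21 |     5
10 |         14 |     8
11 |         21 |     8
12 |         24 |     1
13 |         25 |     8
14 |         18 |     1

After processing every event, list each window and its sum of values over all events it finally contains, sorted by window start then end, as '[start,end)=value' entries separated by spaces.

[0,9)=27 [9,18)=7 [18,27)=40

i=0 t=0 v=6: → [0,9); WM=−∞
i=1 t=0 v=8: → [0,9); WM=-3
i=2 t=2 v=7: → [0,9); WM=-3
i=3 t=4 v=3: → [0,9); WM=1
i=4 t=8 v=3: → [0,9); WM=1
i=5 t=9 v=5: → [9,18); WM=6
i=6 t=14 v=2: → [9,18); WM=6
i=7 t=19 v=9: → [18,27); WM=16; [0,9) fires=27
i=8 t=20 v=9: → [18,27); WM=16
i=9 t=21 v=5: → [18,27); WM=18; [9,18) fires=7
i=10 t=14 v=8: DROP (t<18-2); WM=18
i=11 t=21 v=8: → [18,27); WM=18
i=12 t=24 v=1: → [18,27); WM=18
i=13 t=25 v=8: → [18,27); WM=22
i=14 t=18 v=1: DROP (t<22-2); WM=22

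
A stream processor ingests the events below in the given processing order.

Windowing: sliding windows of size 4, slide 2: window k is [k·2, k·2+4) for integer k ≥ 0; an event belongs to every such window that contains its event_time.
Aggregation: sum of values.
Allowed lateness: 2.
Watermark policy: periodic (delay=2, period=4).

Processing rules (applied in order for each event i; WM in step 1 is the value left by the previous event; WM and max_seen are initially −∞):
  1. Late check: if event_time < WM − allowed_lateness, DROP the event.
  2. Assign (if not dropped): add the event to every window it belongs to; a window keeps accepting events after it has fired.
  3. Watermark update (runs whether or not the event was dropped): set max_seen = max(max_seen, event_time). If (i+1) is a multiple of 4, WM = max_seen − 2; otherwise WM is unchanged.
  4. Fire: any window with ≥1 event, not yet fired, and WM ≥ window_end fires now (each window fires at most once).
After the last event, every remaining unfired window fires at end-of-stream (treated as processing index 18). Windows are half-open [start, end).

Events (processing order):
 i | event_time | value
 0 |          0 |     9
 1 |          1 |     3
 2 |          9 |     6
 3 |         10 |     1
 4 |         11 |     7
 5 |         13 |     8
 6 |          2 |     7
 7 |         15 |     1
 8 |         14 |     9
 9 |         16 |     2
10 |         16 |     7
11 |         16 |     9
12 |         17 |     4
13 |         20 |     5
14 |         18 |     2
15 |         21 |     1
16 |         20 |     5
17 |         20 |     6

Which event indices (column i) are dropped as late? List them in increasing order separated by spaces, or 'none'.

6

i=0 t=0 v=9: → [0,4); WM=−∞
i=1 t=1 v=3: → [0,4); WM=−∞
i=2 t=9 v=6: → [8,12),[6,10); WM=−∞
i=3 t=10 v=1: → [10,14),[8,12); WM=8; [0,4) fires=12
i=4 t=11 v=7: → [10,14),[8,12); WM=8
i=5 t=13 v=8: → [12,16),[10,14); WM=8
i=6 t=2 v=7: DROP (t<8-2); WM=8
i=7 t=15 v=1: → [14,18),[12,16); WM=13; [6,10) fires=6 [8,12) fires=14
i=8 t=14 v=9: → [14,18),[12,16); WM=13
i=9 t=16 v=2: → [16,20),[14,18); WM=13
i=10 t=16 v=7: → [16,20),[14,18); WM=13
i=11 t=16 v=9: → [16,20),[14,18); WM=14; [10,14) fires=16
i=12 t=17 v=4: → [16,20),[14,18); WM=14
i=13 t=20 v=5: → [20,24),[18,22); WM=14
i=14 t=18 v=2: → [18,22),[16,20); WM=14
i=15 t=21 v=1: → [20,24),[18,22); WM=19; [12,16) fires=18 [14,18) fires=32
i=16 t=20 v=5: → [20,24),[18,22); WM=19
i=17 t=20 v=6: → [20,24),[18,22); WM=19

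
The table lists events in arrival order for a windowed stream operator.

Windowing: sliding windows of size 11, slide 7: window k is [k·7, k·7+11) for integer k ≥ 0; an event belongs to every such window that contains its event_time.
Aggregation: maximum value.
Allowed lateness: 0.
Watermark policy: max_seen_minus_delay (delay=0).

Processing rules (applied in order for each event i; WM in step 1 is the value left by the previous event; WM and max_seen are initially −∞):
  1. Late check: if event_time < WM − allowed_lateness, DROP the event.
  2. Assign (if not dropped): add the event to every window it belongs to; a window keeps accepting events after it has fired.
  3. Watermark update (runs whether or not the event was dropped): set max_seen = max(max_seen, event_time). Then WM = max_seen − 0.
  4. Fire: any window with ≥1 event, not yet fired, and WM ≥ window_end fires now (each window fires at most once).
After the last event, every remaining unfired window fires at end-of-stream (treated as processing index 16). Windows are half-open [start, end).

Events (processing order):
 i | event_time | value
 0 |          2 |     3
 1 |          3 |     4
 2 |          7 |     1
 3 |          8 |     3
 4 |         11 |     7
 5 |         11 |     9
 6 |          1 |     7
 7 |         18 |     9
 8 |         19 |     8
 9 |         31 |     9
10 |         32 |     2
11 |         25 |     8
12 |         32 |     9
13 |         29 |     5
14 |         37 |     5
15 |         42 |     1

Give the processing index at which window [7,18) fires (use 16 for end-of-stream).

7

i=0 t=2 v=3: → [0,11); WM=2
i=1 t=3 v=4: → [0,11); WM=3
i=2 t=7 v=1: → [7,18),[0,11); WM=7
i=3 t=8 v=3: → [7,18),[0,11); WM=8
i=4 t=11 v=7: → [7,18); WM=11; [0,11) fires=4
i=5 t=11 v=9: → [7,18); WM=11
i=6 t=1 v=7: DROP (t<11-0); WM=11
i=7 t=18 v=9: → [14,25); WM=18; [7,18) fires=9
i=8 t=19 v=8: → [14,25); WM=19
i=9 t=31 v=9: → [28,39),[21,32); WM=31; [14,25) fires=9
i=10 t=32 v=2: → [28,39); WM=32; [21,32) fires=9
i=11 t=25 v=8: DROP (t<32-0); WM=32
i=12 t=32 v=9: → [28,39); WM=32
i=13 t=29 v=5: DROP (t<32-0); WM=32
i=14 t=37 v=5: → [35,46),[28,39); WM=37
i=15 t=42 v=1: → [42,53),[35,46); WM=42; [28,39) fires=9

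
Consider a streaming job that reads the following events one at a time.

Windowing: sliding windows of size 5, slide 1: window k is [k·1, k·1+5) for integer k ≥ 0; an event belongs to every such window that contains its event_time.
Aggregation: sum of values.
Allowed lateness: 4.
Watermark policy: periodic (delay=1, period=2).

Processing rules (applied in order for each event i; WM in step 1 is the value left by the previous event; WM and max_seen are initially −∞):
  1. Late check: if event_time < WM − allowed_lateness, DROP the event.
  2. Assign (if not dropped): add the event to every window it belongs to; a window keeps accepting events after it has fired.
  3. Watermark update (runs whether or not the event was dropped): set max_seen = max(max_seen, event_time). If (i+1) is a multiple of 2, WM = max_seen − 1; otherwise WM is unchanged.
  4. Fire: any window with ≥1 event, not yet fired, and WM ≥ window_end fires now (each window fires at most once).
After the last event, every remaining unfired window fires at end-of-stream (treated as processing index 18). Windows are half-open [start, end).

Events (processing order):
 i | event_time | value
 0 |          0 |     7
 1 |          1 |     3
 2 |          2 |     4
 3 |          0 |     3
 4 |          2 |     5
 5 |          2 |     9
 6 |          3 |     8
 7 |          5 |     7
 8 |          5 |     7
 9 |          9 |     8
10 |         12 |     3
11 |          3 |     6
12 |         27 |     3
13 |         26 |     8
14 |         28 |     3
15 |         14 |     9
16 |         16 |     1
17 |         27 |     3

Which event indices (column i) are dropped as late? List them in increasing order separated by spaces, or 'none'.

i=0 t=0 v=7: → [0,5); WM=−∞
i=1 t=1 v=3: → [1,6),[0,5); WM=0
i=2 t=2 v=4: → [2,7),[1,6),[0,5); WM=0
i=3 t=0 v=3: → [0,5); WM=1
i=4 t=2 v=5: → [2,7),[1,6),[0,5); WM=1
i=5 t=2 v=9: → [2,7),[1,6),[0,5); WM=1
i=6 t=3 v=8: → [3,8),[2,7),[1,6),[0,5); WM=1
i=7 t=5 v=7: → [5,10),[4,9),[3,8),[2,7),[1,6); WM=4
i=8 t=5 v=7: → [5,10),[4,9),[3,8),[2,7),[1,6); WM=4
i=9 t=9 v=8: → [9,14),[8,13),[7,12),[6,11),[5,10); WM=8; [0,5) fires=39 [1,6) fires=43 [2,7) fires=40 [3,8) fires=22
i=10 t=12 v=3: → [12,17),[11,16),[10,15),[9,14),[8,13); WM=8
i=11 t=3 v=6: DROP (t<8-4); WM=11; [4,9) fires=14 [5,10) fires=22 [6,11) fires=8
i=12 t=27 v=3: → [27,32),[26,31),[25,30),[24,29),[23,28); WM=11
i=13 t=26 v=8: → [26,31),[25,30),[24,29),[23,28),[22,27); WM=26; [7,12) fires=8 [8,13) fires=11 [9,14) fires=11 [10,15) fires=3 [11,16) fires=3 [12,17) fires=3
i=14 t=28 v=3: → [28,33),[27,32),[26,31),[25,30),[24,29); WM=26
i=15 t=14 v=9: DROP (t<26-4); WM=27; [22,27) fires=8
i=16 t=16 v=1: DROP (t<27-4); WM=27
i=17 t=27 v=3: → [27,32),[26,31),[25,30),[24,29),[23,28); WM=27

11 15 16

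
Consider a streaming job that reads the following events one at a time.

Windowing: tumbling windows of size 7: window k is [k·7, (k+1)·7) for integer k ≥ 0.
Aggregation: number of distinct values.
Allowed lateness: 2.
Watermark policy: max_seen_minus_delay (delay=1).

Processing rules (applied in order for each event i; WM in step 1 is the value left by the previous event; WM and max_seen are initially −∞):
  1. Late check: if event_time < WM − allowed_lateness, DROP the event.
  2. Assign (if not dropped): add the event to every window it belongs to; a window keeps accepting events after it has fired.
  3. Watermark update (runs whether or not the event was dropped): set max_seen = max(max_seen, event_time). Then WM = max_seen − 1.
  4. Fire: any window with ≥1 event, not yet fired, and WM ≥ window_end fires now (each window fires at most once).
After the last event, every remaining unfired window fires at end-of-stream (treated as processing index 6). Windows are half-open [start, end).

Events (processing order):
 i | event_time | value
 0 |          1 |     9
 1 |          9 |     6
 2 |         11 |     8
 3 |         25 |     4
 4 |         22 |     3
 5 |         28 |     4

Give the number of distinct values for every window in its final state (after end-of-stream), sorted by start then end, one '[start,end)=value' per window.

[0,7)=1 [7,14)=2 [21,28)=2 [28,35)=1

i=0 t=1 v=9: → [0,7); WM=0
i=1 t=9 v=6: → [7,14); WM=8; [0,7) fires=1
i=2 t=11 v=8: → [7,14); WM=10
i=3 t=25 v=4: → [21,28); WM=24; [7,14) fires=2
i=4 t=22 v=3: → [21,28); WM=24
i=5 t=28 v=4: → [28,35); WM=27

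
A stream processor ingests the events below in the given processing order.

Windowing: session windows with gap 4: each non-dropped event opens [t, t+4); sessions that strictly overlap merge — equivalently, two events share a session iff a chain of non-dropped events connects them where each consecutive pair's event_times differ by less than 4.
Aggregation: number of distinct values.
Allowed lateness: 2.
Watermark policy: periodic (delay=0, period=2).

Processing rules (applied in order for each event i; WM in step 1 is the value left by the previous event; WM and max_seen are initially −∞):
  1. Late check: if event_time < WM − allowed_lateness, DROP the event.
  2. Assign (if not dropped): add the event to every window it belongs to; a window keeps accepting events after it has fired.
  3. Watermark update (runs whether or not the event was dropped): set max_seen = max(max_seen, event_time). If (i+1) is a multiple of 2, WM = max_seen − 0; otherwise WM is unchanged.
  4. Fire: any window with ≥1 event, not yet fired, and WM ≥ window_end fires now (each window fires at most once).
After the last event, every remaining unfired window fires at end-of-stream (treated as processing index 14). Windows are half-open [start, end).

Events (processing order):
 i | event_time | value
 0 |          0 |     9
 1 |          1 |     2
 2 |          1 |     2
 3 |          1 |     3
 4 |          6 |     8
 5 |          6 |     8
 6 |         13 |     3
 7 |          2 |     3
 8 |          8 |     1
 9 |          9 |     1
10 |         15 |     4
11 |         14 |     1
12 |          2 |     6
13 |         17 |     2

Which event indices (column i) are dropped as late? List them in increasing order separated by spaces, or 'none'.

7 8 9 12

i=0 t=0 v=9: → [0,4); WM=−∞
i=1 t=1 v=2: → [0,5); WM=1
i=2 t=1 v=2: → [0,5); WM=1
i=3 t=1 v=3: → [0,5); WM=1
i=4 t=6 v=8: → [6,10); WM=1
i=5 t=6 v=8: → [6,10); WM=6
i=6 t=13 v=3: → [13,17); WM=6
i=7 t=2 v=3: DROP (t<6-2); WM=13
i=8 t=8 v=1: DROP (t<13-2); WM=13
i=9 t=9 v=1: DROP (t<13-2); WM=13
i=10 t=15 v=4: → [13,19); WM=13
i=11 t=14 v=1: → [13,19); WM=15
i=12 t=2 v=6: DROP (t<15-2); WM=15
i=13 t=17 v=2: → [13,21); WM=17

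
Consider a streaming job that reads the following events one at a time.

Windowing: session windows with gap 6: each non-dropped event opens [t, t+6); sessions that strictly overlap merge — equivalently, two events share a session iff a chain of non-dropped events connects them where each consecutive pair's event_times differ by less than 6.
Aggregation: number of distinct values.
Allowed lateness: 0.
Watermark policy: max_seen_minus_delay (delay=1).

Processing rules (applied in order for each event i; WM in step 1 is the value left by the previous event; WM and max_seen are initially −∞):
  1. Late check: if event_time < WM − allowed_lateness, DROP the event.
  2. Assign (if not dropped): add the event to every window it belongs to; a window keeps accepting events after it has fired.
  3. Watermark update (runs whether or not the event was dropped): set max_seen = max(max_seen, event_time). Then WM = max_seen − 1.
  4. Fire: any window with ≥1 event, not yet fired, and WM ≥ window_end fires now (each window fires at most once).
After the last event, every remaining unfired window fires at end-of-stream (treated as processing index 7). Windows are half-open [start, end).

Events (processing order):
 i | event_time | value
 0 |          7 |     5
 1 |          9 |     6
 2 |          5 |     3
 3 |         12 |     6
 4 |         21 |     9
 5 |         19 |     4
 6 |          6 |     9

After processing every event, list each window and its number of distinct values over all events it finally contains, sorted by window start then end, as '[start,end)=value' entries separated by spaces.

i=0 t=7 v=5: → [7,13); WM=6
i=1 t=9 v=6: → [7,15); WM=8
i=2 t=5 v=3: DROP (t<8-0); WM=8
i=3 t=12 v=6: → [7,18); WM=11
i=4 t=21 v=9: → [21,27); WM=20
i=5 t=19 v=4: DROP (t<20-0); WM=20
i=6 t=6 v=9: DROP (t<20-0); WM=20

[7,18)=2 [21,27)=1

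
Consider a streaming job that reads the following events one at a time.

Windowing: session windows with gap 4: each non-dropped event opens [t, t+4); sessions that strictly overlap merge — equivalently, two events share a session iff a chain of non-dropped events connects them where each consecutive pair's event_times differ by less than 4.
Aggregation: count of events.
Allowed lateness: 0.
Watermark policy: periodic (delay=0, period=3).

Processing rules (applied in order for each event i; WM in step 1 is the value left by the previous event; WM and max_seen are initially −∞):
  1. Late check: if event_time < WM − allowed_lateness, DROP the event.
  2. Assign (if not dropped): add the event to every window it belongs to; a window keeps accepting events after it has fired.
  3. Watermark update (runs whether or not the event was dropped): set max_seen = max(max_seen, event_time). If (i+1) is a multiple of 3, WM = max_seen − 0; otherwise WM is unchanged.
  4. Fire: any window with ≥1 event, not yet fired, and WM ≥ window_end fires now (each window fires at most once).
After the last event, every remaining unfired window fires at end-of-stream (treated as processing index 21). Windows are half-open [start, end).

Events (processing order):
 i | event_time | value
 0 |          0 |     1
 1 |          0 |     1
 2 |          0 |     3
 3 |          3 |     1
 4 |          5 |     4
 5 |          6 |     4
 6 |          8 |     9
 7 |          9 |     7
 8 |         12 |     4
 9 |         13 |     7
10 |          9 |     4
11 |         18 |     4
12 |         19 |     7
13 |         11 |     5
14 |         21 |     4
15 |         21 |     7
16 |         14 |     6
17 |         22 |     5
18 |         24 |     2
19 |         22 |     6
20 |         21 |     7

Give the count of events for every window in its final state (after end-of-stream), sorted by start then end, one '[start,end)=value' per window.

i=0 t=0 v=1: → [0,4); WM=−∞
i=1 t=0 v=1: → [0,4); WM=−∞
i=2 t=0 v=3: → [0,4); WM=0
i=3 t=3 v=1: → [0,7); WM=0
i=4 t=5 v=4: → [0,9); WM=0
i=5 t=6 v=4: → [0,10); WM=6
i=6 t=8 v=9: → [0,12); WM=6
i=7 t=9 v=7: → [0,13); WM=6
i=8 t=12 v=4: → [0,16); WM=12
i=9 t=13 v=7: → [0,17); WM=12
i=10 t=9 v=4: DROP (t<12-0); WM=12
i=11 t=18 v=4: → [18,22); WM=18
i=12 t=19 v=7: → [18,23); WM=18
i=13 t=11 v=5: DROP (t<18-0); WM=18
i=14 t=21 v=4: → [18,25); WM=21
i=15 t=21 v=7: → [18,25); WM=21
i=16 t=14 v=6: DROP (t<21-0); WM=21
i=17 t=22 v=5: → [18,26); WM=22
i=18 t=24 v=2: → [18,28); WM=22
i=19 t=22 v=6: → [18,28); WM=22
i=20 t=21 v=7: DROP (t<22-0); WM=24

[0,17)=10 [18,28)=7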